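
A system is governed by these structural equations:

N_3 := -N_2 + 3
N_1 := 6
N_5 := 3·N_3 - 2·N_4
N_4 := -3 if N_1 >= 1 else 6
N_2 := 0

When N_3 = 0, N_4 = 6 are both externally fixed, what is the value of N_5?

Setting N_3 = 0, N_4 = 6 by intervention discards those variables' equations.
N_5 = 3·N_3 - 2·N_4  [with N_3=0, N_4=6]  = -12

-12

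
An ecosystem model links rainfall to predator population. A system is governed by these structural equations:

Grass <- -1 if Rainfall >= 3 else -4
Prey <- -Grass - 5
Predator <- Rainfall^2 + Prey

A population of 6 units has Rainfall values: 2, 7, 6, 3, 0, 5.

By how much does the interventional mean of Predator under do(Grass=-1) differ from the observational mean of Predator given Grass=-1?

The intervention sets Grass=-1 in all 6 units regardless of Rainfall. Recomputing Predator per unit gives 0, 45, 32, 5, -4, 21; average 16.5.
E[Predator|Grass=-1] averages over only the 4 units with Grass=-1 (Rainfall = 7, 6, 3, 5): Predator = 45, 32, 5, 21, mean 25.75.
Difference = 16.5 − 25.75 = -9.25.

-9.25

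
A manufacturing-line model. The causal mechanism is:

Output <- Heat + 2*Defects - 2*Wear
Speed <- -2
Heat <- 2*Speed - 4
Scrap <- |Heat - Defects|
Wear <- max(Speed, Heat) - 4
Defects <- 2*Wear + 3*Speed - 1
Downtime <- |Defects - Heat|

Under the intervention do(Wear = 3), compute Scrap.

7

do(Wear=3) replaces the equation Wear <- max(Speed, Heat) - 4 with the constant Wear = 3.
Heat = 2*Speed - 4  [with Speed=-2]  = -8
Defects = 2*Wear + 3*Speed - 1  [with Wear=3, Speed=-2]  = -1
Scrap = |Heat - Defects|  [with Heat=-8, Defects=-1]  = 7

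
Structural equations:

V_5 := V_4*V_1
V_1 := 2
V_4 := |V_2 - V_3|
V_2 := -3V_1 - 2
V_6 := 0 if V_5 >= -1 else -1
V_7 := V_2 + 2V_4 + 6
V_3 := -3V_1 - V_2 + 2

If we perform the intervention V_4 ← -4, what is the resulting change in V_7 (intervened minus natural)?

-32

The intervention breaks the incoming arrows to V_4: V_4 := |V_2 - V_3| no longer applies, and V_4 = -4.
V_2 = -3V_1 - 2  [with V_1=2]  = -8
V_7 = V_2 + 2V_4 + 6  [with V_2=-8, V_4=-4]  = -10
Without intervention: V_2 = -3V_1 - 2  [with V_1=2]  = -8; V_3 = -3V_1 - V_2 + 2  [with V_1=2, V_2=-8]  = 4; V_4 = |V_2 - V_3|  [with V_2=-8, V_3=4]  = 12; V_7 = V_2 + 2V_4 + 6  [with V_2=-8, V_4=12]  = 22.
Change = -10 − 22 = -32.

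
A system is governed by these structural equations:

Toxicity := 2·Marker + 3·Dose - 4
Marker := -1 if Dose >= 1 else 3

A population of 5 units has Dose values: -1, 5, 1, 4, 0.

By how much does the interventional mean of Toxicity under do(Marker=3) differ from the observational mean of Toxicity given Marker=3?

6.9

The intervention sets Marker=3 in all 5 units regardless of Dose. Recomputing Toxicity per unit gives -1, 17, 5, 14, 2; average 7.4.
E[Toxicity|Marker=3] averages over only the 2 units with Marker=3 (Dose = -1, 0): Toxicity = -1, 2, mean 0.5.
Difference = 7.4 − 0.5 = 6.9.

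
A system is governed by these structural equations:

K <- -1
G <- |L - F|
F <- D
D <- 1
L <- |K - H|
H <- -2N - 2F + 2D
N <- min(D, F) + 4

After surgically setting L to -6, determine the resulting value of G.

Intervening sets L = -6 and removes its equation (L <- |K - H|).
F = D  [with D=1]  = 1
G = |L - F|  [with L=-6, F=1]  = 7

7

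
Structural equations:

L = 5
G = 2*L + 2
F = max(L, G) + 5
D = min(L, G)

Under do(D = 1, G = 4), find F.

10

The joint intervention fixes D = 1, G = 4, removing each variable's own equation.
F = max(L, G) + 5  [with L=5, G=4]  = 10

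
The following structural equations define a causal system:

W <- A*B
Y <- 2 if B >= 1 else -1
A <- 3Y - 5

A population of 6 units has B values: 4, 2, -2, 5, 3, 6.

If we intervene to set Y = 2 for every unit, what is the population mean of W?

Every unit gets Y=2 under the intervention. W values become 4, 2, -2, 5, 3, 6; E[W|do(Y=2)] = 3.

3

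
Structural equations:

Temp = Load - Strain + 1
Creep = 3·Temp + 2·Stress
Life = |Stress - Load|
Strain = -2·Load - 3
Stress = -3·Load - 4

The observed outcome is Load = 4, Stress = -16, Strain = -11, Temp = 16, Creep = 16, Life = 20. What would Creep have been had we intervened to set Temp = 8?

-8

Intervening sets Temp = 8 and removes its equation (Temp = Load - Strain + 1).
Stress = -3·Load - 4  [with Load=4]  = -16
Creep = 3·Temp + 2·Stress  [with Temp=8, Stress=-16]  = -8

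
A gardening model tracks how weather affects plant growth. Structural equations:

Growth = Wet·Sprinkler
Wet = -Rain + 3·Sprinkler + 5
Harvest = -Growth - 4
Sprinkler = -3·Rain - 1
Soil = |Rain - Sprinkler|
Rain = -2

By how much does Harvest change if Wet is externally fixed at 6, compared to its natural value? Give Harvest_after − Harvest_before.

Under do(Wet=6), the mechanism Wet = -Rain + 3·Sprinkler + 5 is discarded; Wet is fixed at 6.
Sprinkler = -3·Rain - 1  [with Rain=-2]  = 5
Growth = Wet·Sprinkler  [with Wet=6, Sprinkler=5]  = 30
Harvest = -Growth - 4  [with Growth=30]  = -34
Without intervention: Sprinkler = -3·Rain - 1  [with Rain=-2]  = 5; Wet = -Rain + 3·Sprinkler + 5  [with Rain=-2, Sprinkler=5]  = 22; Growth = Wet·Sprinkler  [with Wet=22, Sprinkler=5]  = 110; Harvest = -Growth - 4  [with Growth=110]  = -114.
Change = -34 − (-114) = 80.

80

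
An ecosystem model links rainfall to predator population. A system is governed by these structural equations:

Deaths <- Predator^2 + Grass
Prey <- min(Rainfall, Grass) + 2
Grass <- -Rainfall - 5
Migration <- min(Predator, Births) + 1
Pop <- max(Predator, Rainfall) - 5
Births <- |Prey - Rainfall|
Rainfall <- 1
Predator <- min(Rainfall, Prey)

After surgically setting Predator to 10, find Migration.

6

The intervention breaks the incoming arrows to Predator: Predator <- min(Rainfall, Prey) no longer applies, and Predator = 10.
Grass = -Rainfall - 5  [with Rainfall=1]  = -6
Prey = min(Rainfall, Grass) + 2  [with Rainfall=1, Grass=-6]  = -4
Births = |Prey - Rainfall|  [with Prey=-4, Rainfall=1]  = 5
Migration = min(Predator, Births) + 1  [with Predator=10, Births=5]  = 6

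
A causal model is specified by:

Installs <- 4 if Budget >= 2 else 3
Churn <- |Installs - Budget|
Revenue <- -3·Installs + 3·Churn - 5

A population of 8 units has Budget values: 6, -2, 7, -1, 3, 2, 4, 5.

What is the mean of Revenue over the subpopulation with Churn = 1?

Conditioning on Churn=1 selects the 2 unit(s) with Budget ∈ {3, 5}. Their Revenue values: -14, -14. Mean = -14.

-14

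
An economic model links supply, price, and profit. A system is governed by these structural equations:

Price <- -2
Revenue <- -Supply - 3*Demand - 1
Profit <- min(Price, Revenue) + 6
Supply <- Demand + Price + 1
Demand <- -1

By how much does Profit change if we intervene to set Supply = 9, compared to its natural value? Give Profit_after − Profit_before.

-5

do(Supply=9) replaces the equation Supply <- Demand + Price + 1 with the constant Supply = 9.
Revenue = -Supply - 3*Demand - 1  [with Supply=9, Demand=-1]  = -7
Profit = min(Price, Revenue) + 6  [with Price=-2, Revenue=-7]  = -1
Without intervention: Supply = Demand + Price + 1  [with Demand=-1, Price=-2]  = -2; Revenue = -Supply - 3*Demand - 1  [with Supply=-2, Demand=-1]  = 4; Profit = min(Price, Revenue) + 6  [with Price=-2, Revenue=4]  = 4.
Change = -1 − 4 = -5.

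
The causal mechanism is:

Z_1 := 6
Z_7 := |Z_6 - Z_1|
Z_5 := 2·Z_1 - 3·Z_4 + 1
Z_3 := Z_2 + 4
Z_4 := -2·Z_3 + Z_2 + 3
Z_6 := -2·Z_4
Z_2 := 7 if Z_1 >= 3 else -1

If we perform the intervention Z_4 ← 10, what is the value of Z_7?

The intervention breaks the incoming arrows to Z_4: Z_4 := -2·Z_3 + Z_2 + 3 no longer applies, and Z_4 = 10.
Z_6 = -2·Z_4  [with Z_4=10]  = -20
Z_7 = |Z_6 - Z_1|  [with Z_6=-20, Z_1=6]  = 26

26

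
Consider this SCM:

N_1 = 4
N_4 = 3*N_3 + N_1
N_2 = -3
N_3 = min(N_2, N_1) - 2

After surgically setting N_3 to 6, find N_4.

22

The intervention breaks the incoming arrows to N_3: N_3 = min(N_2, N_1) - 2 no longer applies, and N_3 = 6.
N_4 = 3*N_3 + N_1  [with N_3=6, N_1=4]  = 22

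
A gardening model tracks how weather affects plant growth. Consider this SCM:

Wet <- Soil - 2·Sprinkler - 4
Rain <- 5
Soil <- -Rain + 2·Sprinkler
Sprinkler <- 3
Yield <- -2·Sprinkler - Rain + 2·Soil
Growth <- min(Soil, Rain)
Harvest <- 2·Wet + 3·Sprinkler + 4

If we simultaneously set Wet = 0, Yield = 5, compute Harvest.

13

Setting Wet = 0, Yield = 5 by intervention discards those variables' equations.
Harvest = 2·Wet + 3·Sprinkler + 4  [with Wet=0, Sprinkler=3]  = 13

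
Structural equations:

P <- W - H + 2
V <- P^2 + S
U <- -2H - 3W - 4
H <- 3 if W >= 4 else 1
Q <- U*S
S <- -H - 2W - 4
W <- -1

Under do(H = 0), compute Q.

2

Under do(H=0), the mechanism H <- 3 if W >= 4 else 1 is discarded; H is fixed at 0.
U = -2H - 3W - 4  [with H=0, W=-1]  = -1
S = -H - 2W - 4  [with H=0, W=-1]  = -2
Q = U*S  [with U=-1, S=-2]  = 2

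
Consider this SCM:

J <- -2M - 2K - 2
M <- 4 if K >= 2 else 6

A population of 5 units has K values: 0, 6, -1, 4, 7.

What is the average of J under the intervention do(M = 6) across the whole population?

-20.4

do(M=6) breaks M's dependence on K. With M=6 fixed, J across the units is -14, -26, -12, -22, -28, mean -20.4.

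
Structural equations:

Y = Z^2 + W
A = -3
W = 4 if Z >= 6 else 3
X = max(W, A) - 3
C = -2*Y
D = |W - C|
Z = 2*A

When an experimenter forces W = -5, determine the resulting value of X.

do(W=-5) replaces the equation W = 4 if Z >= 6 else 3 with the constant W = -5.
X = max(W, A) - 3  [with W=-5, A=-3]  = -6

-6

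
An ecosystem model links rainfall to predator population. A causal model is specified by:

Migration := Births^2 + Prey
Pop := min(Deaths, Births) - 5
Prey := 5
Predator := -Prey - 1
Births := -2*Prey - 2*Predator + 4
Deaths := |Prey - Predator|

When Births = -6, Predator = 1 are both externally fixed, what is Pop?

Setting Births = -6, Predator = 1 by intervention discards those variables' equations.
Deaths = |Prey - Predator|  [with Prey=5, Predator=1]  = 4
Pop = min(Deaths, Births) - 5  [with Deaths=4, Births=-6]  = -11

-11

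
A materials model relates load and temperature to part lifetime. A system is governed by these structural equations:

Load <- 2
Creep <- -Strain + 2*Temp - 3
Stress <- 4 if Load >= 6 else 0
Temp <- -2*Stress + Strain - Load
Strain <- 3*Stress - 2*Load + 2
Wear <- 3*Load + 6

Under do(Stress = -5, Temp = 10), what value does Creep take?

34

Setting Stress = -5, Temp = 10 by intervention discards those variables' equations.
Strain = 3*Stress - 2*Load + 2  [with Stress=-5, Load=2]  = -17
Creep = -Strain + 2*Temp - 3  [with Strain=-17, Temp=10]  = 34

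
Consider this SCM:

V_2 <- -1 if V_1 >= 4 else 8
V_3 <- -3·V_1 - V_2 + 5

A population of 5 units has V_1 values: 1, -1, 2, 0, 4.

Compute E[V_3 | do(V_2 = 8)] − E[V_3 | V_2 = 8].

-2.1

Under do(V_2=8), V_2's equation is replaced by V_2=8 for every unit. Per-unit V_3: -6, 0, -9, -3, -15. Mean = -6.6.
E[V_3|V_2=8] averages over only the 4 units with V_2=8 (V_1 = 1, -1, 2, 0): V_3 = -6, 0, -9, -3, mean -4.5.
Difference = -6.6 − (-4.5) = -2.1.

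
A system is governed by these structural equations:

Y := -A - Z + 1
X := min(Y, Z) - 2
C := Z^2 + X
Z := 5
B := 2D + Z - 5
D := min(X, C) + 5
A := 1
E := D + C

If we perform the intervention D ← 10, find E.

Intervening sets D = 10 and removes its equation (D := min(X, C) + 5).
Y = -A - Z + 1  [with A=1, Z=5]  = -5
X = min(Y, Z) - 2  [with Y=-5, Z=5]  = -7
C = Z^2 + X  [with Z=5, X=-7]  = 18
E = D + C  [with D=10, C=18]  = 28

28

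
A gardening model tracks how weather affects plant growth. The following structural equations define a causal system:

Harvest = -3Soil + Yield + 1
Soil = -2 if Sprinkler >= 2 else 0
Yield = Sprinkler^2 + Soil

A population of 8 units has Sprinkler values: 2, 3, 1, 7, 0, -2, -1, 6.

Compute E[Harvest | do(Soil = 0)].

14

Under do(Soil=0), Soil's equation is replaced by Soil=0 for every unit. Per-unit Harvest: 5, 10, 2, 50, 1, 5, 2, 37. Mean = 14.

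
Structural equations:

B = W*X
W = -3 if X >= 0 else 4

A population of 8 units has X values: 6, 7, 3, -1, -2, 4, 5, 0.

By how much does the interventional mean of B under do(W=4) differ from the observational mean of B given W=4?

17

Every unit gets W=4 under the intervention. B values become 24, 28, 12, -4, -8, 16, 20, 0; E[B|do(W=4)] = 11.
Conditioning on W=4 selects the 2 unit(s) with X ∈ {-1, -2}. Their B values: -4, -8. Mean = -6.
Difference = 11 − (-6) = 17.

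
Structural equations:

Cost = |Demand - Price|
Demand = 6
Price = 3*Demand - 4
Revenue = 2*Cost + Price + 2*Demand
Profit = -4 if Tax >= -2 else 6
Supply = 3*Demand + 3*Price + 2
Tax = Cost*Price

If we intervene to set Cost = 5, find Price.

14

The intervention breaks the incoming arrows to Cost: Cost = |Demand - Price| no longer applies, and Cost = 5.
Since Price is not a descendant of the intervened variable, it is unaffected.
Price = 3*Demand - 4  [with Demand=6]  = 14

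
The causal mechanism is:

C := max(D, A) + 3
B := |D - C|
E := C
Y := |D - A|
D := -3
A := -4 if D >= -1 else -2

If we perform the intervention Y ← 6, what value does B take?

4

The intervention breaks the incoming arrows to Y: Y := |D - A| no longer applies, and Y = 6.
Since B is not a descendant of the intervened variable, it is unaffected.
A = -4 if D >= -1 else -2  [with D=-3]  = -2
C = max(D, A) + 3  [with D=-3, A=-2]  = 1
B = |D - C|  [with D=-3, C=1]  = 4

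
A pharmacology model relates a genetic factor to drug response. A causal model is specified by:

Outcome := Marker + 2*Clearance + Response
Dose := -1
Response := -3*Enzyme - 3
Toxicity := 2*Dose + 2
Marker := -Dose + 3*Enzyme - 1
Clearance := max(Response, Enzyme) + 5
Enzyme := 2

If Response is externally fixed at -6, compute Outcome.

14

The intervention breaks the incoming arrows to Response: Response := -3*Enzyme - 3 no longer applies, and Response = -6.
Marker = -Dose + 3*Enzyme - 1  [with Dose=-1, Enzyme=2]  = 6
Clearance = max(Response, Enzyme) + 5  [with Response=-6, Enzyme=2]  = 7
Outcome = Marker + 2*Clearance + Response  [with Marker=6, Clearance=7, Response=-6]  = 14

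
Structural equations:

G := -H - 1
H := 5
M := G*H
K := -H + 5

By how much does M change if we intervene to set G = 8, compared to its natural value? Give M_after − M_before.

The intervention breaks the incoming arrows to G: G := -H - 1 no longer applies, and G = 8.
M = G*H  [with G=8, H=5]  = 40
Without intervention: G = -H - 1  [with H=5]  = -6; M = G*H  [with G=-6, H=5]  = -30.
Change = 40 − (-30) = 70.

70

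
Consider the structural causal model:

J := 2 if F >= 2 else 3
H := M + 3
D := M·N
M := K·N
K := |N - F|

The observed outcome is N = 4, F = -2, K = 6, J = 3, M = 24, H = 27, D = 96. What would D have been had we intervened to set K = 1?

The intervention breaks the incoming arrows to K: K := |N - F| no longer applies, and K = 1.
M = K·N  [with K=1, N=4]  = 4
D = M·N  [with M=4, N=4]  = 16

16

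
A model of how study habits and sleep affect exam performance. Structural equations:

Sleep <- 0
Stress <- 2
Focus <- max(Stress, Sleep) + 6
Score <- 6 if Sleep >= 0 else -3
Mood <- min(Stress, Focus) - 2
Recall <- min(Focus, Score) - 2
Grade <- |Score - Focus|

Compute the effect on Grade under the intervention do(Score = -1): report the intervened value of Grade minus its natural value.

The intervention breaks the incoming arrows to Score: Score <- 6 if Sleep >= 0 else -3 no longer applies, and Score = -1.
Focus = max(Stress, Sleep) + 6  [with Stress=2, Sleep=0]  = 8
Grade = |Score - Focus|  [with Score=-1, Focus=8]  = 9
Without intervention: Focus = max(Stress, Sleep) + 6  [with Stress=2, Sleep=0]  = 8; Score = 6 if Sleep >= 0 else -3  [with Sleep=0]  = 6; Grade = |Score - Focus|  [with Score=6, Focus=8]  = 2.
Change = 9 − 2 = 7.

7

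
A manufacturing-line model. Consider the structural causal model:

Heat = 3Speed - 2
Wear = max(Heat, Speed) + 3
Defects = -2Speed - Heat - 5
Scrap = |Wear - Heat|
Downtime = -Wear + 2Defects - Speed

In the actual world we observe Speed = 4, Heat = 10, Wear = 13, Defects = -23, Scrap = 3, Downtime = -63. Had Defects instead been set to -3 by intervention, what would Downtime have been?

Under do(Defects=-3), the mechanism Defects = -2Speed - Heat - 5 is discarded; Defects is fixed at -3.
Heat = 3Speed - 2  [with Speed=4]  = 10
Wear = max(Heat, Speed) + 3  [with Heat=10, Speed=4]  = 13
Downtime = -Wear + 2Defects - Speed  [with Wear=13, Defects=-3, Speed=4]  = -23

-23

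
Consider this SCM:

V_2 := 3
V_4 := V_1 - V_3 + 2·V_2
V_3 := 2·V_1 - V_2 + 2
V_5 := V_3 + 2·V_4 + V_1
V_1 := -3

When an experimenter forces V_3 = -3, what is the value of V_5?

6

do(V_3=-3) replaces the equation V_3 := 2·V_1 - V_2 + 2 with the constant V_3 = -3.
V_4 = V_1 - V_3 + 2·V_2  [with V_1=-3, V_3=-3, V_2=3]  = 6
V_5 = V_3 + 2·V_4 + V_1  [with V_3=-3, V_4=6, V_1=-3]  = 6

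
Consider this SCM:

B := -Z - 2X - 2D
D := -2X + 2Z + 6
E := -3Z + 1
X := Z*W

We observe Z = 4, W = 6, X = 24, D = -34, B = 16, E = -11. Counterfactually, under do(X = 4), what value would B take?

-24

do(X=4) replaces the equation X := Z*W with the constant X = 4.
D = -2X + 2Z + 6  [with X=4, Z=4]  = 6
B = -Z - 2X - 2D  [with Z=4, X=4, D=6]  = -24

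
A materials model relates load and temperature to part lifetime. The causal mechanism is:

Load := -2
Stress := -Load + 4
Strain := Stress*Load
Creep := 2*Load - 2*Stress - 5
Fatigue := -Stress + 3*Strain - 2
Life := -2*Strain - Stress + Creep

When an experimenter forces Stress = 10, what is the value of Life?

1

Under do(Stress=10), the mechanism Stress := -Load + 4 is discarded; Stress is fixed at 10.
Strain = Stress*Load  [with Stress=10, Load=-2]  = -20
Creep = 2*Load - 2*Stress - 5  [with Load=-2, Stress=10]  = -29
Life = -2*Strain - Stress + Creep  [with Strain=-20, Stress=10, Creep=-29]  = 1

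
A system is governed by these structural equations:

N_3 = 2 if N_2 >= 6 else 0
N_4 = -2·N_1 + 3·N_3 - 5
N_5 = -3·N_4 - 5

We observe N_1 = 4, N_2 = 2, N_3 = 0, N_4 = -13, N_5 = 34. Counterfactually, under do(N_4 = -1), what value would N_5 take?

-2

Intervening sets N_4 = -1 and removes its equation (N_4 = -2·N_1 + 3·N_3 - 5).
N_5 = -3·N_4 - 5  [with N_4=-1]  = -2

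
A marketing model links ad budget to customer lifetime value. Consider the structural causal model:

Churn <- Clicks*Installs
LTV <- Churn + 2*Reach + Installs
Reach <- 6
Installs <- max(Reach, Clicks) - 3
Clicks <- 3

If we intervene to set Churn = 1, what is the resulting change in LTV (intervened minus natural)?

-8

Intervening sets Churn = 1 and removes its equation (Churn <- Clicks*Installs).
Installs = max(Reach, Clicks) - 3  [with Reach=6, Clicks=3]  = 3
LTV = Churn + 2*Reach + Installs  [with Churn=1, Reach=6, Installs=3]  = 16
Without intervention: Installs = max(Reach, Clicks) - 3  [with Reach=6, Clicks=3]  = 3; Churn = Clicks*Installs  [with Clicks=3, Installs=3]  = 9; LTV = Churn + 2*Reach + Installs  [with Churn=9, Reach=6, Installs=3]  = 24.
Change = 16 − 24 = -8.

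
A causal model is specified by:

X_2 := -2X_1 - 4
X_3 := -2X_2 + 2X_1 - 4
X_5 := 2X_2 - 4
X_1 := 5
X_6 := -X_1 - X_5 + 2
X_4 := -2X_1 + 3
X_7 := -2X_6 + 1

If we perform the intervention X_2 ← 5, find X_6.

Under do(X_2=5), the mechanism X_2 := -2X_1 - 4 is discarded; X_2 is fixed at 5.
X_5 = 2X_2 - 4  [with X_2=5]  = 6
X_6 = -X_1 - X_5 + 2  [with X_1=5, X_5=6]  = -9

-9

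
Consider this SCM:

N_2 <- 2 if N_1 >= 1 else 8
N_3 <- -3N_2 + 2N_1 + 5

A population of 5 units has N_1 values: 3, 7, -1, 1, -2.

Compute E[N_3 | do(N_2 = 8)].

The intervention sets N_2=8 in all 5 units regardless of N_1. Recomputing N_3 per unit gives -13, -5, -21, -17, -23; average -15.8.

-15.8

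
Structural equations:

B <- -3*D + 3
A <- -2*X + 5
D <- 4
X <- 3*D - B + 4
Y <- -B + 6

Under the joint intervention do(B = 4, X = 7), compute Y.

2

The joint intervention fixes B = 4, X = 7, removing each variable's own equation.
Y = -B + 6  [with B=4]  = 2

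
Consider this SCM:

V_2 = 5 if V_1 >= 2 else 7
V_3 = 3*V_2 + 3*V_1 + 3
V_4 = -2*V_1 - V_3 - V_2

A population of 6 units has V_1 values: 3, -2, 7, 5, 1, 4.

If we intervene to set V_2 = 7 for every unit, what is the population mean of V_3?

Every unit gets V_2=7 under the intervention. V_3 values become 33, 18, 45, 39, 27, 36; E[V_3|do(V_2=7)] = 33.

33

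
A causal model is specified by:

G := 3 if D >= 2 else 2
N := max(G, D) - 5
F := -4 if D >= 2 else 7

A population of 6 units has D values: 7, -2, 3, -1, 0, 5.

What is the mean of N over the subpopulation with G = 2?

-3

Observing G=2 restricts to units where G's equation naturally yields 2: D ∈ {-2, -1, 0}. In that subpopulation N = -3, -3, -3, mean -3.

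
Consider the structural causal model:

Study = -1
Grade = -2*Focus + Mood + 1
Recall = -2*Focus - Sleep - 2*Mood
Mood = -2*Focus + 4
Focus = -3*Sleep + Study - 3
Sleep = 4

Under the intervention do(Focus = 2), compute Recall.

do(Focus=2) replaces the equation Focus = -3*Sleep + Study - 3 with the constant Focus = 2.
Mood = -2*Focus + 4  [with Focus=2]  = 0
Recall = -2*Focus - Sleep - 2*Mood  [with Focus=2, Sleep=4, Mood=0]  = -8

-8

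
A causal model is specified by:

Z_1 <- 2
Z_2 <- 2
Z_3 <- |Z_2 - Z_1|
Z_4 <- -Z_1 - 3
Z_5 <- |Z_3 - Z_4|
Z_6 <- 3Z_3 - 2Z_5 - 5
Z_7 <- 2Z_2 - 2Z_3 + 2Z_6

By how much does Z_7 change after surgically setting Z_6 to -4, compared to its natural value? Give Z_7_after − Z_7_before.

22

Intervening sets Z_6 = -4 and removes its equation (Z_6 <- 3Z_3 - 2Z_5 - 5).
Z_3 = |Z_2 - Z_1|  [with Z_2=2, Z_1=2]  = 0
Z_7 = 2Z_2 - 2Z_3 + 2Z_6  [with Z_2=2, Z_3=0, Z_6=-4]  = -4
Without intervention: Z_3 = |Z_2 - Z_1|  [with Z_2=2, Z_1=2]  = 0; Z_4 = -Z_1 - 3  [with Z_1=2]  = -5; Z_5 = |Z_3 - Z_4|  [with Z_3=0, Z_4=-5]  = 5; Z_6 = 3Z_3 - 2Z_5 - 5  [with Z_3=0, Z_5=5]  = -15; Z_7 = 2Z_2 - 2Z_3 + 2Z_6  [with Z_2=2, Z_3=0, Z_6=-15]  = -26.
Change = -4 − (-26) = 22.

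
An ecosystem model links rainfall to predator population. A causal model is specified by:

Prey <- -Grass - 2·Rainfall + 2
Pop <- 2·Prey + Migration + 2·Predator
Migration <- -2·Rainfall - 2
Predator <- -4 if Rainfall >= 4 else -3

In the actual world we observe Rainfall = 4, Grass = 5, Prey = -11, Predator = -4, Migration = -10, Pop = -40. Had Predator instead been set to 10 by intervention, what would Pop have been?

-12

Under do(Predator=10), the mechanism Predator <- -4 if Rainfall >= 4 else -3 is discarded; Predator is fixed at 10.
Prey = -Grass - 2·Rainfall + 2  [with Grass=5, Rainfall=4]  = -11
Migration = -2·Rainfall - 2  [with Rainfall=4]  = -10
Pop = 2·Prey + Migration + 2·Predator  [with Prey=-11, Migration=-10, Predator=10]  = -12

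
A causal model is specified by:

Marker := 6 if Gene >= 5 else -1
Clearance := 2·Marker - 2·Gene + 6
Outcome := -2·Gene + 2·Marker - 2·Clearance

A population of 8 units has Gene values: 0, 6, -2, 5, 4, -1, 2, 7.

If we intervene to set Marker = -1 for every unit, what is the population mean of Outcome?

-4.75

The intervention sets Marker=-1 in all 8 units regardless of Gene. Recomputing Outcome per unit gives -10, 2, -14, 0, -2, -12, -6, 4; average -4.75.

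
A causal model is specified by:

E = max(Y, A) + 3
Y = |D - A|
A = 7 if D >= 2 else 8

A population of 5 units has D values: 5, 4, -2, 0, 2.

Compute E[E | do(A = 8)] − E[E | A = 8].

-0.6

do(A=8) breaks A's dependence on D. With A=8 fixed, E across the units is 11, 11, 13, 11, 11, mean 11.4.
Conditioning on A=8 selects the 2 unit(s) with D ∈ {-2, 0}. Their E values: 13, 11. Mean = 12.
Difference = 11.4 − 12 = -0.6.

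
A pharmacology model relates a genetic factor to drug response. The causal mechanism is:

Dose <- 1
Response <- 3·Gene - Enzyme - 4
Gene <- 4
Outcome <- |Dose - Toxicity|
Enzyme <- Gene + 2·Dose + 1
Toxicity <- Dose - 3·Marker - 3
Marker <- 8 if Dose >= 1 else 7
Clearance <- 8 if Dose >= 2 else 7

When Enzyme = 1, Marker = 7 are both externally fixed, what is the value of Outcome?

The joint intervention fixes Enzyme = 1, Marker = 7, removing each variable's own equation.
Toxicity = Dose - 3·Marker - 3  [with Dose=1, Marker=7]  = -23
Outcome = |Dose - Toxicity|  [with Dose=1, Toxicity=-23]  = 24

24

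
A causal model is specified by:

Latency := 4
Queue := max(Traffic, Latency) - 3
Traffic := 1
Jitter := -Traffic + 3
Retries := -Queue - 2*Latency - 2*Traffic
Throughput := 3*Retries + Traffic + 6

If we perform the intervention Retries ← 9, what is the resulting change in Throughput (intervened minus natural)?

Under do(Retries=9), the mechanism Retries := -Queue - 2*Latency - 2*Traffic is discarded; Retries is fixed at 9.
Throughput = 3*Retries + Traffic + 6  [with Retries=9, Traffic=1]  = 34
Without intervention: Queue = max(Traffic, Latency) - 3  [with Traffic=1, Latency=4]  = 1; Retries = -Queue - 2*Latency - 2*Traffic  [with Queue=1, Latency=4, Traffic=1]  = -11; Throughput = 3*Retries + Traffic + 6  [with Retries=-11, Traffic=1]  = -26.
Change = 34 − (-26) = 60.

60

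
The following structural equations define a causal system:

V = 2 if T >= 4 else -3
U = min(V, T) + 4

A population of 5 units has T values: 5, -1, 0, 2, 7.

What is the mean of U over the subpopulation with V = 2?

Conditioning on V=2 selects the 2 unit(s) with T ∈ {5, 7}. Their U values: 6, 6. Mean = 6.

6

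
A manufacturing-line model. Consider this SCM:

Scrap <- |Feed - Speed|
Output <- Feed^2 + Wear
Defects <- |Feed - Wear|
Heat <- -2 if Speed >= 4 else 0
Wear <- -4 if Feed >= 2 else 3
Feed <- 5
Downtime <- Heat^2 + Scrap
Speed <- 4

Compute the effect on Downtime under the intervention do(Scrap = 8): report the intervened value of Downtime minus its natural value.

Intervening sets Scrap = 8 and removes its equation (Scrap <- |Feed - Speed|).
Heat = -2 if Speed >= 4 else 0  [with Speed=4]  = -2
Downtime = Heat^2 + Scrap  [with Heat=-2, Scrap=8]  = 12
Without intervention: Heat = -2 if Speed >= 4 else 0  [with Speed=4]  = -2; Scrap = |Feed - Speed|  [with Feed=5, Speed=4]  = 1; Downtime = Heat^2 + Scrap  [with Heat=-2, Scrap=1]  = 5.
Change = 12 − 5 = 7.

7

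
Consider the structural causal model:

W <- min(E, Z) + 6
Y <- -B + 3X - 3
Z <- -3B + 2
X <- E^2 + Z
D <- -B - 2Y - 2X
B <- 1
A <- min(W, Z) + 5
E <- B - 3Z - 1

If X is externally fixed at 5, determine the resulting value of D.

Under do(X=5), the mechanism X <- E^2 + Z is discarded; X is fixed at 5.
Y = -B + 3X - 3  [with B=1, X=5]  = 11
D = -B - 2Y - 2X  [with B=1, Y=11, X=5]  = -33

-33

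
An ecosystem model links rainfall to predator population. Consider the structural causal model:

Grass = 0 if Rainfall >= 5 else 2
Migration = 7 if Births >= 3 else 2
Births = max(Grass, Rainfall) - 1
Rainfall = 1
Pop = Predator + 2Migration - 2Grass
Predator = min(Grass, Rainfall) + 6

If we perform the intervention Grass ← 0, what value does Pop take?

Under do(Grass=0), the mechanism Grass = 0 if Rainfall >= 5 else 2 is discarded; Grass is fixed at 0.
Predator = min(Grass, Rainfall) + 6  [with Grass=0, Rainfall=1]  = 6
Births = max(Grass, Rainfall) - 1  [with Grass=0, Rainfall=1]  = 0
Migration = 7 if Births >= 3 else 2  [with Births=0]  = 2
Pop = Predator + 2Migration - 2Grass  [with Predator=6, Migration=2, Grass=0]  = 10

10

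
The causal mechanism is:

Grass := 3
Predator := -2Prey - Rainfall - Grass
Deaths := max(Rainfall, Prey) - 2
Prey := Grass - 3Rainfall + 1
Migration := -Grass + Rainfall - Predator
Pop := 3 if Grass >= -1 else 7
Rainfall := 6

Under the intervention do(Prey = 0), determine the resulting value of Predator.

-9

The intervention breaks the incoming arrows to Prey: Prey := Grass - 3Rainfall + 1 no longer applies, and Prey = 0.
Predator = -2Prey - Rainfall - Grass  [with Prey=0, Rainfall=6, Grass=3]  = -9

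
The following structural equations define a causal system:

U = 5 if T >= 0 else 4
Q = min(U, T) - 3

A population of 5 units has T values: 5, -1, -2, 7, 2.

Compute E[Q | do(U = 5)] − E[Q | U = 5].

do(U=5) breaks U's dependence on T. With U=5 fixed, Q across the units is 2, -4, -5, 2, -1, mean -1.2.
Conditioning on U=5 selects the 3 unit(s) with T ∈ {5, 7, 2}. Their Q values: 2, 2, -1. Mean = 1.
Difference = -1.2 − 1 = -2.2.

-2.2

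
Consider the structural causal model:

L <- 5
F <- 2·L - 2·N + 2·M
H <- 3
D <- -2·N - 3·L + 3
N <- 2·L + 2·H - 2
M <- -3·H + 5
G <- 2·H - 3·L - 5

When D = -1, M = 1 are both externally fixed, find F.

Setting D = -1, M = 1 by intervention discards those variables' equations.
N = 2·L + 2·H - 2  [with L=5, H=3]  = 14
F = 2·L - 2·N + 2·M  [with L=5, N=14, M=1]  = -16

-16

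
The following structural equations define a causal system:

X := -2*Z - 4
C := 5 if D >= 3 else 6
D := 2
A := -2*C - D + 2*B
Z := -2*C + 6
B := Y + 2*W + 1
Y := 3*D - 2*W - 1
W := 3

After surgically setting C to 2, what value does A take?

The intervention breaks the incoming arrows to C: C := 5 if D >= 3 else 6 no longer applies, and C = 2.
Y = 3*D - 2*W - 1  [with D=2, W=3]  = -1
B = Y + 2*W + 1  [with Y=-1, W=3]  = 6
A = -2*C - D + 2*B  [with C=2, D=2, B=6]  = 6

6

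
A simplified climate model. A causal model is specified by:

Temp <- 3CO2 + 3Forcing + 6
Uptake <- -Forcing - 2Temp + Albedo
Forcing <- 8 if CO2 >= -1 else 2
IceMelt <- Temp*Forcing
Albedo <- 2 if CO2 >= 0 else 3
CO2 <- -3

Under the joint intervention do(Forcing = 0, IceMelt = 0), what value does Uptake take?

9

The joint intervention fixes Forcing = 0, IceMelt = 0, removing each variable's own equation.
Temp = 3CO2 + 3Forcing + 6  [with CO2=-3, Forcing=0]  = -3
Albedo = 2 if CO2 >= 0 else 3  [with CO2=-3]  = 3
Uptake = -Forcing - 2Temp + Albedo  [with Forcing=0, Temp=-3, Albedo=3]  = 9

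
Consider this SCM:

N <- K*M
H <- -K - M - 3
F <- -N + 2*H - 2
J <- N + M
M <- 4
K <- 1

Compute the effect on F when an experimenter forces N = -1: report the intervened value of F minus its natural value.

5

The intervention breaks the incoming arrows to N: N <- K*M no longer applies, and N = -1.
H = -K - M - 3  [with K=1, M=4]  = -8
F = -N + 2*H - 2  [with N=-1, H=-8]  = -17
Without intervention: N = K*M  [with K=1, M=4]  = 4; H = -K - M - 3  [with K=1, M=4]  = -8; F = -N + 2*H - 2  [with N=4, H=-8]  = -22.
Change = -17 − (-22) = 5.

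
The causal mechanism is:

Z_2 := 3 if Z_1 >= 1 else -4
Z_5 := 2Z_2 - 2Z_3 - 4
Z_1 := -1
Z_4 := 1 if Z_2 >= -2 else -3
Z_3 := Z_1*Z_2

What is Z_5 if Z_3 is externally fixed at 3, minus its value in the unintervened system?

2

do(Z_3=3) replaces the equation Z_3 := Z_1*Z_2 with the constant Z_3 = 3.
Z_2 = 3 if Z_1 >= 1 else -4  [with Z_1=-1]  = -4
Z_5 = 2Z_2 - 2Z_3 - 4  [with Z_2=-4, Z_3=3]  = -18
Without intervention: Z_2 = 3 if Z_1 >= 1 else -4  [with Z_1=-1]  = -4; Z_3 = Z_1*Z_2  [with Z_1=-1, Z_2=-4]  = 4; Z_5 = 2Z_2 - 2Z_3 - 4  [with Z_2=-4, Z_3=4]  = -20.
Change = -18 − (-20) = 2.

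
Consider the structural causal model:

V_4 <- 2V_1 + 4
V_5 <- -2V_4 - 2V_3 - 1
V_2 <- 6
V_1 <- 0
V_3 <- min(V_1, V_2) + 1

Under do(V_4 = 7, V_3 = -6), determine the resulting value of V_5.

-3

The joint intervention fixes V_4 = 7, V_3 = -6, removing each variable's own equation.
V_5 = -2V_4 - 2V_3 - 1  [with V_4=7, V_3=-6]  = -3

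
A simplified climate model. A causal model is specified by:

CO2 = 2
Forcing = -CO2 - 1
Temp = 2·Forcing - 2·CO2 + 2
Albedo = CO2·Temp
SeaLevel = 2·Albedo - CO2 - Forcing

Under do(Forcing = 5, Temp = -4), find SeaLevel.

Under do(Forcing = 5, Temp = -4), each intervened variable's structural equation is replaced by its fixed value.
Albedo = CO2·Temp  [with CO2=2, Temp=-4]  = -8
SeaLevel = 2·Albedo - CO2 - Forcing  [with Albedo=-8, CO2=2, Forcing=5]  = -23

-23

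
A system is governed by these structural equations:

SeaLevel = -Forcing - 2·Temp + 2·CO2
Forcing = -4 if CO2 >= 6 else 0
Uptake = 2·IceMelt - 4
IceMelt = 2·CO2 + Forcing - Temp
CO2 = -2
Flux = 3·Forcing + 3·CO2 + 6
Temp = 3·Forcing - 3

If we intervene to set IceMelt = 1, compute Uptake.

-2

The intervention breaks the incoming arrows to IceMelt: IceMelt = 2·CO2 + Forcing - Temp no longer applies, and IceMelt = 1.
Uptake = 2·IceMelt - 4  [with IceMelt=1]  = -2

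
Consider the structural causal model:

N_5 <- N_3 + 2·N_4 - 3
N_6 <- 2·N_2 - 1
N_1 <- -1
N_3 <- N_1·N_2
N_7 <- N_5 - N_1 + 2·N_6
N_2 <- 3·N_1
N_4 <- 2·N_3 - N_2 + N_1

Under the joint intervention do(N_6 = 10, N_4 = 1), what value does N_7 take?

23

Under do(N_6 = 10, N_4 = 1), each intervened variable's structural equation is replaced by its fixed value.
N_2 = 3·N_1  [with N_1=-1]  = -3
N_3 = N_1·N_2  [with N_1=-1, N_2=-3]  = 3
N_5 = N_3 + 2·N_4 - 3  [with N_3=3, N_4=1]  = 2
N_7 = N_5 - N_1 + 2·N_6  [with N_5=2, N_1=-1, N_6=10]  = 23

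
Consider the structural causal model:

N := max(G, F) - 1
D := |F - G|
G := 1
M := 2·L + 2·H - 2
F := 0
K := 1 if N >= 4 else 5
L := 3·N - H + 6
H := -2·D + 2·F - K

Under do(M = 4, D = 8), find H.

-21

The joint intervention fixes M = 4, D = 8, removing each variable's own equation.
N = max(G, F) - 1  [with G=1, F=0]  = 0
K = 1 if N >= 4 else 5  [with N=0]  = 5
H = -2·D + 2·F - K  [with D=8, F=0, K=5]  = -21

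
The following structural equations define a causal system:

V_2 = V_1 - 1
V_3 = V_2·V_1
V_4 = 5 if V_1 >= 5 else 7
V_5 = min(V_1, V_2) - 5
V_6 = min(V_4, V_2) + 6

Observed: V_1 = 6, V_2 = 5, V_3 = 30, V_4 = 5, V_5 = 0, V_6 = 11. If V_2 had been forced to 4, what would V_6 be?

Under do(V_2=4), the mechanism V_2 = V_1 - 1 is discarded; V_2 is fixed at 4.
V_4 = 5 if V_1 >= 5 else 7  [with V_1=6]  = 5
V_6 = min(V_4, V_2) + 6  [with V_4=5, V_2=4]  = 10

10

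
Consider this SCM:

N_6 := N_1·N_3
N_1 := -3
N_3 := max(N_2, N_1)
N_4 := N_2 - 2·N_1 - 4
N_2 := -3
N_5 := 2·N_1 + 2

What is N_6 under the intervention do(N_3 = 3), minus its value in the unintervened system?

The intervention breaks the incoming arrows to N_3: N_3 := max(N_2, N_1) no longer applies, and N_3 = 3.
N_6 = N_1·N_3  [with N_1=-3, N_3=3]  = -9
Without intervention: N_3 = max(N_2, N_1)  [with N_2=-3, N_1=-3]  = -3; N_6 = N_1·N_3  [with N_1=-3, N_3=-3]  = 9.
Change = -9 − 9 = -18.

-18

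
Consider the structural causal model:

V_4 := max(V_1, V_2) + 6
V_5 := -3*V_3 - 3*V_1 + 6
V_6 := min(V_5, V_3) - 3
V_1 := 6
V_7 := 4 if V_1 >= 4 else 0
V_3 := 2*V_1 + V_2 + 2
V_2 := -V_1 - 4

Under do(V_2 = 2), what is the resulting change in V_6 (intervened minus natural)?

-36

Under do(V_2=2), the mechanism V_2 := -V_1 - 4 is discarded; V_2 is fixed at 2.
V_3 = 2*V_1 + V_2 + 2  [with V_1=6, V_2=2]  = 16
V_5 = -3*V_3 - 3*V_1 + 6  [with V_3=16, V_1=6]  = -60
V_6 = min(V_5, V_3) - 3  [with V_5=-60, V_3=16]  = -63
Without intervention: V_2 = -V_1 - 4  [with V_1=6]  = -10; V_3 = 2*V_1 + V_2 + 2  [with V_1=6, V_2=-10]  = 4; V_5 = -3*V_3 - 3*V_1 + 6  [with V_3=4, V_1=6]  = -24; V_6 = min(V_5, V_3) - 3  [with V_5=-24, V_3=4]  = -27.
Change = -63 − (-27) = -36.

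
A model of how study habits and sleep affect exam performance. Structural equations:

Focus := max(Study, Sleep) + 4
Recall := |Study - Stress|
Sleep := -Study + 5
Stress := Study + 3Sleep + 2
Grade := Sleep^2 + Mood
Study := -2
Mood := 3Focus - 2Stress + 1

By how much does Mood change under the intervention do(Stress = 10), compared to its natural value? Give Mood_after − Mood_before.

do(Stress=10) replaces the equation Stress := Study + 3Sleep + 2 with the constant Stress = 10.
Sleep = -Study + 5  [with Study=-2]  = 7
Focus = max(Study, Sleep) + 4  [with Study=-2, Sleep=7]  = 11
Mood = 3Focus - 2Stress + 1  [with Focus=11, Stress=10]  = 14
Without intervention: Sleep = -Study + 5  [with Study=-2]  = 7; Stress = Study + 3Sleep + 2  [with Study=-2, Sleep=7]  = 21; Focus = max(Study, Sleep) + 4  [with Study=-2, Sleep=7]  = 11; Mood = 3Focus - 2Stress + 1  [with Focus=11, Stress=21]  = -8.
Change = 14 − (-8) = 22.

22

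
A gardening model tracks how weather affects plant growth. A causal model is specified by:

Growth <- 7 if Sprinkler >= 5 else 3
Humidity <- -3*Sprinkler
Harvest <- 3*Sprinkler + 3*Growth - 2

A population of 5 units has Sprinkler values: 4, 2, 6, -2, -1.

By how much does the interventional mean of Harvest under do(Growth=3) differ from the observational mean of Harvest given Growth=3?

3.15

do(Growth=3) breaks Growth's dependence on Sprinkler. With Growth=3 fixed, Harvest across the units is 19, 13, 25, 1, 4, mean 12.4.
Observing Growth=3 restricts to units where Growth's equation naturally yields 3: Sprinkler ∈ {4, 2, -2, -1}. In that subpopulation Harvest = 19, 13, 1, 4, mean 9.25.
Difference = 12.4 − 9.25 = 3.15.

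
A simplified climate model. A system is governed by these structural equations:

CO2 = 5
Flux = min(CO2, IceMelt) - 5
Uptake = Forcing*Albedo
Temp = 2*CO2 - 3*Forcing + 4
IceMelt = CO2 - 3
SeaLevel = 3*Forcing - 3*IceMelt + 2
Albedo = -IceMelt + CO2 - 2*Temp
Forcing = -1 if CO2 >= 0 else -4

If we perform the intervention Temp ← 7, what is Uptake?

The intervention breaks the incoming arrows to Temp: Temp = 2*CO2 - 3*Forcing + 4 no longer applies, and Temp = 7.
Forcing = -1 if CO2 >= 0 else -4  [with CO2=5]  = -1
IceMelt = CO2 - 3  [with CO2=5]  = 2
Albedo = -IceMelt + CO2 - 2*Temp  [with IceMelt=2, CO2=5, Temp=7]  = -11
Uptake = Forcing*Albedo  [with Forcing=-1, Albedo=-11]  = 11

11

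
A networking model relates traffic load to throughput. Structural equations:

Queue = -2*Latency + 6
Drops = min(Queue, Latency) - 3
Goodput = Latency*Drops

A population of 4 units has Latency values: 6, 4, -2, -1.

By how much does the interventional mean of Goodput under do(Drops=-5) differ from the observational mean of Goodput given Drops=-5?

-3.75

The intervention sets Drops=-5 in all 4 units regardless of Latency. Recomputing Goodput per unit gives -30, -20, 10, 5; average -8.75.
Observing Drops=-5 restricts to units where Drops's equation naturally yields -5: Latency ∈ {4, -2}. In that subpopulation Goodput = -20, 10, mean -5.
Difference = -8.75 − (-5) = -3.75.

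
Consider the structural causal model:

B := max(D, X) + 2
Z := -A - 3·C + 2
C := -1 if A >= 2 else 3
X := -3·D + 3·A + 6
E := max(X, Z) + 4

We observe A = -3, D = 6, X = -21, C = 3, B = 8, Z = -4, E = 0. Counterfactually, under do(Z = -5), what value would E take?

Intervening sets Z = -5 and removes its equation (Z := -A - 3·C + 2).
X = -3·D + 3·A + 6  [with D=6, A=-3]  = -21
E = max(X, Z) + 4  [with X=-21, Z=-5]  = -1

-1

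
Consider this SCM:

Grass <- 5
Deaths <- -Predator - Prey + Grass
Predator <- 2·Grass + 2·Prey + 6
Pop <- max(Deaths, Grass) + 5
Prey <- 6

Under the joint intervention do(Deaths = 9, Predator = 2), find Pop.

The joint intervention fixes Deaths = 9, Predator = 2, removing each variable's own equation.
Pop = max(Deaths, Grass) + 5  [with Deaths=9, Grass=5]  = 14

14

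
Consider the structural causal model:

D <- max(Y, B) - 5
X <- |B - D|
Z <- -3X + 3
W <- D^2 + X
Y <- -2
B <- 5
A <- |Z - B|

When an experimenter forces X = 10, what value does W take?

The intervention breaks the incoming arrows to X: X <- |B - D| no longer applies, and X = 10.
D = max(Y, B) - 5  [with Y=-2, B=5]  = 0
W = D^2 + X  [with D=0, X=10]  = 10

10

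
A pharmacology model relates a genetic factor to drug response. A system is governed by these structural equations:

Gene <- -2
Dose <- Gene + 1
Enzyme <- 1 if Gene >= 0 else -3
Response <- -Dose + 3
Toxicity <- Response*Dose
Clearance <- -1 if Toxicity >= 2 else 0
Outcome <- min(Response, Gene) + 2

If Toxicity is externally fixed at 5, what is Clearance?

-1

The intervention breaks the incoming arrows to Toxicity: Toxicity <- Response*Dose no longer applies, and Toxicity = 5.
Clearance = -1 if Toxicity >= 2 else 0  [with Toxicity=5]  = -1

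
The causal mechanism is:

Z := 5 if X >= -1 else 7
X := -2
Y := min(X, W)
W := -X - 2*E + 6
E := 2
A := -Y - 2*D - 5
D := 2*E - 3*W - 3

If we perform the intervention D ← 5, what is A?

-13

Under do(D=5), the mechanism D := 2*E - 3*W - 3 is discarded; D is fixed at 5.
W = -X - 2*E + 6  [with X=-2, E=2]  = 4
Y = min(X, W)  [with X=-2, W=4]  = -2
A = -Y - 2*D - 5  [with Y=-2, D=5]  = -13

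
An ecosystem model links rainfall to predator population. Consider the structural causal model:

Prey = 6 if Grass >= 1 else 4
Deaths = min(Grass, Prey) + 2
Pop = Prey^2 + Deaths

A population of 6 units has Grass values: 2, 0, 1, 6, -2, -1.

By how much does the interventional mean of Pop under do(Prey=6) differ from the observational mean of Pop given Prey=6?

-2

The intervention sets Prey=6 in all 6 units regardless of Grass. Recomputing Pop per unit gives 40, 38, 39, 44, 36, 37; average 39.
E[Pop|Prey=6] averages over only the 3 units with Prey=6 (Grass = 2, 1, 6): Pop = 40, 39, 44, mean 41.
Difference = 39 − 41 = -2.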